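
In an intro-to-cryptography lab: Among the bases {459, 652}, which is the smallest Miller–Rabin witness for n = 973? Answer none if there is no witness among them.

n − 1 = 972 = 2^2 · 243, so s = 2 and d = 243.
Base 459: x_0 = 459^243 mod 973 = 1. x_0 = 1, so 459 is not a witness.
Base 652: x_0 = 652^243 mod 973 = 1. x_0 = 1, so 652 is not a witness.
No listed base is a witness for 973.

none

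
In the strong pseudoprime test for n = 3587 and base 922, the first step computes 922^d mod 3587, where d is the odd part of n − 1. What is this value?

837

n − 1 = 3586 = 2^1 · 1793, so s = 1 and d = 1793.
922^1793 mod 3587 = 837.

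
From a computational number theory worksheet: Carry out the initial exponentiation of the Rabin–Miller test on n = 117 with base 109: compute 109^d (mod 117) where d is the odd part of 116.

109

n − 1 = 116 = 2^2 · 29, so s = 2 and d = 29.
109^29 mod 117 = 109.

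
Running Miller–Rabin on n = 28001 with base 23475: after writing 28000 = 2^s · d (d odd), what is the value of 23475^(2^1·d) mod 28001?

n − 1 = 28000 = 2^5 · 875, so s = 5 and d = 875.
x_0 = 23475^875 mod 28001 = 11162.
x_1 = 11162^2 mod 28001 = 13795.

13795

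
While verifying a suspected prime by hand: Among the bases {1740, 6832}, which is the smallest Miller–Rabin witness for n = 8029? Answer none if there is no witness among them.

1740

n − 1 = 8028 = 2^2 · 2007, so s = 2 and d = 2007.
Base 1740: x_0 = 1740^2007 mod 8029 = 1814. x_0 is neither 1 nor 8028, so continue squaring. x_1 = 1814^2 mod 8029 = 6735. Reached i = s−1 = 1 without hitting −1: 1740 is a Miller–Rabin witness and 8029 is composite.
Base 6832: x_0 = 6832^2007 mod 8029 = 3003. x_0 is neither 1 nor 8028, so continue squaring. x_1 = 3003^2 mod 8029 = 1442. Reached i = s−1 = 1 without hitting −1: 6832 is a Miller–Rabin witness and 8029 is composite.
The smallest witness among the given bases is 1740.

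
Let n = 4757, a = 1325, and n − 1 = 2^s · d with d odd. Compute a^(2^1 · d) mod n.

n − 1 = 4756 = 2^2 · 1189, so s = 2 and d = 1189.
x_0 = 1325^1189 mod 4757 = 4541.
x_1 = 4541^2 mod 4757 = 3843.

3843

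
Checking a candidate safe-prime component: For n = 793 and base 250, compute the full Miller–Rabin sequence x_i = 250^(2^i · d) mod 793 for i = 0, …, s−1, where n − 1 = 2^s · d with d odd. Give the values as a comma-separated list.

53, 430, 131

n − 1 = 792 = 2^3 · 99, so s = 3 and d = 99.
x_0 = 250^99 mod 793 = 53.
x_1 = 53^2 mod 793 = 430.
x_2 = 430^2 mod 793 = 131.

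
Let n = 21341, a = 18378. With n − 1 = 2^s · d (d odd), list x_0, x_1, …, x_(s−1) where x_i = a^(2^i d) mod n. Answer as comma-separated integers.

n − 1 = 21340 = 2^2 · 5335, so s = 2 and d = 5335.
x_0 = 18378^5335 mod 21341 = 17102.
x_1 = 17102^2 mod 21341 = 21340.

17102, 21340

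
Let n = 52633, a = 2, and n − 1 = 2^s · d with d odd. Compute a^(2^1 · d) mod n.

1

n − 1 = 52632 = 2^3 · 6579, so s = 3 and d = 6579.
x_0 = 2^6579 mod 52633 = 1.
x_1 = 1^2 mod 52633 = 1.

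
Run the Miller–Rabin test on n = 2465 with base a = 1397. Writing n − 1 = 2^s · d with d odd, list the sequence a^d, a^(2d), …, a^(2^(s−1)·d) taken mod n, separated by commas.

1797, 59, 1016, 1886, 1

n − 1 = 2464 = 2^5 · 77, so s = 5 and d = 77.
x_0 = 1397^77 mod 2465 = 1797.
x_1 = 1797^2 mod 2465 = 59.
x_2 = 59^2 mod 2465 = 1016.
x_3 = 1016^2 mod 2465 = 1886.
x_4 = 1886^2 mod 2465 = 1.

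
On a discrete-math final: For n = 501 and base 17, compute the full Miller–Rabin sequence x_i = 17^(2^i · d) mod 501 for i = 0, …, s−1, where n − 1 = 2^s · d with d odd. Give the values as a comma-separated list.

n − 1 = 500 = 2^2 · 125, so s = 2 and d = 125.
x_0 = 17^125 mod 501 = 479.
x_1 = 479^2 mod 501 = 484.

479, 484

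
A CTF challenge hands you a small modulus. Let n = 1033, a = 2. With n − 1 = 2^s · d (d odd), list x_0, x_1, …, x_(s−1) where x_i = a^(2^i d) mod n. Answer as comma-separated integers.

1032, 1, 1

n − 1 = 1032 = 2^3 · 129, so s = 3 and d = 129.
x_0 = 2^129 mod 1033 = 1032.
x_1 = 1032^2 mod 1033 = 1.
x_2 = 1^2 mod 1033 = 1.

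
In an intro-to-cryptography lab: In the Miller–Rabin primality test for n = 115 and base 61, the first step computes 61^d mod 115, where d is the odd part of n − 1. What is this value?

51

n − 1 = 114 = 2^1 · 57, so s = 1 and d = 57.
61^57 mod 115 = 51.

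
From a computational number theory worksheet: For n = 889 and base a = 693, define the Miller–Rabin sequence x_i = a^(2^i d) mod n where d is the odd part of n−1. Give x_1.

n − 1 = 888 = 2^3 · 111, so s = 3 and d = 111.
By repeated squaring, 693^111 ≡ 588 (mod 889).
x_0 = 588.
x_1 = 588^2 mod 889 = 812.

812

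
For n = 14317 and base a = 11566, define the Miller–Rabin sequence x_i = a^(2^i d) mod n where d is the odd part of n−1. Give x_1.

3532

n − 1 = 14316 = 2^2 · 3579, so s = 2 and d = 3579.
x_0 = 11566^3579 mod 14317 = 6658.
x_1 = 6658^2 mod 14317 = 3532.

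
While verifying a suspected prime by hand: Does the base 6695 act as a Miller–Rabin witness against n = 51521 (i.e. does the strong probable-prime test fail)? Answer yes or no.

n − 1 = 51520 = 2^6 · 805, so s = 6 and d = 805.
x_0 = 6695^805 mod 51521 = 45252.
x_0 is neither 1 nor 51520, so continue squaring.
x_1 = 45252^2 mod 51521 = 41359.
x_2 = 41359^2 mod 51521 = 18160.
x_3 = 18160^2 mod 51521 = 51200.
x_4 = 51200^2 mod 51521 = 51520.
x_4 ≡ −1, so 6695 is not a witness.

no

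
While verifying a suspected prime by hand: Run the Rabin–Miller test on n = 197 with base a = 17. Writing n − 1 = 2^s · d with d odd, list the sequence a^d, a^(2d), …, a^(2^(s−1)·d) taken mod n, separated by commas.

14, 196

n − 1 = 196 = 2^2 · 49, so s = 2 and d = 49.
x_0 = 17^49 mod 197 = 14.
x_1 = 14^2 mod 197 = 196.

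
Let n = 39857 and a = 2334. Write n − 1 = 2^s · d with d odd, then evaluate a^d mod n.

n − 1 = 39856 = 2^4 · 2491, so s = 4 and d = 2491.
2334^2491 mod 39857 = 27902.

27902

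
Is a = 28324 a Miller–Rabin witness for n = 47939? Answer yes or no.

n − 1 = 47938 = 2^1 · 23969, so s = 1 and d = 23969.
x_0 = 28324^23969 mod 47939 = 1.
x_0 = 1, so 28324 is not a witness.

no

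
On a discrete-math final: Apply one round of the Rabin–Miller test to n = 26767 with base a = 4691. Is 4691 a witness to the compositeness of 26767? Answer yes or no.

yes

n − 1 = 26766 = 2^1 · 13383, so s = 1 and d = 13383.
x_0 = 4691^13383 mod 26767 = 5166.
x_0 ∉ {1, 26766} and s = 1, so 4691 is a Miller–Rabin witness and 26767 is composite.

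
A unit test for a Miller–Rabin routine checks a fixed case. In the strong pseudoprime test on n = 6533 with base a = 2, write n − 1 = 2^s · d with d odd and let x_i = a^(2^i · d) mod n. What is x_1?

n − 1 = 6532 = 2^2 · 1633, so s = 2 and d = 1633.
x_0 = 2^1633 mod 6533 = 2962.
x_1 = 2962^2 mod 6533 = 6158.

6158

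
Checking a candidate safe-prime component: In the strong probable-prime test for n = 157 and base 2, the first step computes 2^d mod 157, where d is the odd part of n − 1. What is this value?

129

n − 1 = 156 = 2^2 · 39, so s = 2 and d = 39.
Repeated squaring mod 157: 2^1 ≡ 2, 2^2 ≡ 4, 2^4 ≡ 16, 2^8 ≡ 99, 2^16 ≡ 67, 2^32 ≡ 93.
39 = 32 + 4 + 2 + 1, so 2^39 ≡ 93·16·4·2 ≡ 129 (mod 157).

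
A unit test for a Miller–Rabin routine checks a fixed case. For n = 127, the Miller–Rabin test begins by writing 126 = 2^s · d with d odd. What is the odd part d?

63

Halving: 126 → 63; 63 is odd.
So 126 = 2^1 · 63.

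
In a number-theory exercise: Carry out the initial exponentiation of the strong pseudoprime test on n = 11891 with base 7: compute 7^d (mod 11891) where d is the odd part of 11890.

n − 1 = 11890 = 2^1 · 5945, so s = 1 and d = 5945.
By repeated squaring, 7^5945 ≡ 2386 (mod 11891).

2386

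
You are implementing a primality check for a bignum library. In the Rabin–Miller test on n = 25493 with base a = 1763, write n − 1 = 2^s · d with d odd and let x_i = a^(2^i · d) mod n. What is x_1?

n − 1 = 25492 = 2^2 · 6373, so s = 2 and d = 6373.
x_0 = 1763^6373 mod 25493 = 14269.
x_1 = 14269^2 mod 25493 = 17263.

17263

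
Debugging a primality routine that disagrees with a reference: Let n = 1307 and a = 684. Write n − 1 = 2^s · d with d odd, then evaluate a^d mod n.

n − 1 = 1306 = 2^1 · 653, so s = 1 and d = 653.
684^653 mod 1307 = 1.

1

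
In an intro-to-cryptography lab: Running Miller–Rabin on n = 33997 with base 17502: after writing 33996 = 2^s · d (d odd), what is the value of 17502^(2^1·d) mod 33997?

n − 1 = 33996 = 2^2 · 8499, so s = 2 and d = 8499.
Repeated squaring mod 33997: 17502^1 ≡ 17502, 17502^2 ≡ 7034, 17502^4 ≡ 11521, 17502^8 ≡ 9153, 17502^16 ≡ 8801, 17502^32 ≡ 12435, 17502^64 ≡ 10869, 17502^128 ≡ 29583, 17502^256 ≡ 3115, 17502^512 ≡ 14080, 17502^1024 ≡ 9893, 17502^2048 ≡ 28083, 17502^4096 ≡ 26480, 17502^8192 ≡ 2275.
8499 = 8192 + 256 + 32 + 16 + 2 + 1, so 17502^8499 ≡ 2275·3115·12435·8801·7034·17502 ≡ 15045 (mod 33997).
x_0 = 15045.
x_1 = 15045^2 mod 33997 = 33996.

33996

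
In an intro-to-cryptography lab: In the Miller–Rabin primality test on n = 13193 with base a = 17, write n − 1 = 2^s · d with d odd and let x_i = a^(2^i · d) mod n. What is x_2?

n − 1 = 13192 = 2^3 · 1649, so s = 3 and d = 1649.
x_0 = 17^1649 mod 13193 = 9205.
x_1 = 9205^2 mod 13193 = 6579.
x_2 = 6579^2 mod 13193 = 10201.

10201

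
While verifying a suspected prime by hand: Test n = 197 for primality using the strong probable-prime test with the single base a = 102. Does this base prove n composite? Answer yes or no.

n − 1 = 196 = 2^2 · 49, so s = 2 and d = 49.
Repeated squaring mod 197: 102^1 ≡ 102, 102^2 ≡ 160, 102^4 ≡ 187, 102^8 ≡ 100, 102^16 ≡ 150, 102^32 ≡ 42.
49 = 32 + 16 + 1, so 102^49 ≡ 42·150·102 ≡ 183 (mod 197).
x_0 = 102^49 mod 197 = 183.
x_0 is neither 1 nor 196, so continue squaring.
x_1 = 183^2 mod 197 = 196.
x_1 ≡ −1, so 102 is not a witness.

no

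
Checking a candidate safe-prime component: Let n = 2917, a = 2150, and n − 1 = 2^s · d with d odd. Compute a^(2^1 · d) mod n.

2916

n − 1 = 2916 = 2^2 · 729, so s = 2 and d = 729.
By repeated squaring, 2150^729 ≡ 2863 (mod 2917).
x_0 = 2863.
x_1 = 2863^2 mod 2917 = 2916.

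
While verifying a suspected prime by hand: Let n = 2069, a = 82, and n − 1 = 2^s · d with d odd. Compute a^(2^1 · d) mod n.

n − 1 = 2068 = 2^2 · 517, so s = 2 and d = 517.
x_0 = 82^517 mod 2069 = 1.
x_1 = 1^2 mod 2069 = 1.

1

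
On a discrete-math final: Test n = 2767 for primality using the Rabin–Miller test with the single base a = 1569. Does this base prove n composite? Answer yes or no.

n − 1 = 2766 = 2^1 · 1383, so s = 1 and d = 1383.
Repeated squaring mod 2767: 1569^1 ≡ 1569, 1569^2 ≡ 1898, 1569^4 ≡ 2537, 1569^8 ≡ 327, 1569^16 ≡ 1783, 1569^32 ≡ 2573, 1569^64 ≡ 1665, 1569^128 ≡ 2458, 1569^256 ≡ 1403, 1569^512 ≡ 1072, 1569^1024 ≡ 879.
1383 = 1024 + 256 + 64 + 32 + 4 + 2 + 1, so 1569^1383 ≡ 879·1403·1665·2573·2537·1898·1569 ≡ 2766 (mod 2767).
x_0 = 1569^1383 mod 2767 = 2766.
x_0 = 2766 ≡ −1, so 1569 is not a witness.

no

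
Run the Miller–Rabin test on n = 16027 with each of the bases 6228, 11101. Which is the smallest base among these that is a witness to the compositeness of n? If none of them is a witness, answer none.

n − 1 = 16026 = 2^1 · 8013, so s = 1 and d = 8013.
Base 6228: x_0 = 6228^8013 mod 16027 = 5057. x_0 ∉ {1, 16026} and s = 1, so 6228 is a Miller–Rabin witness and 16027 is composite.
Base 11101: x_0 = 11101^8013 mod 16027 = 10722. x_0 ∉ {1, 16026} and s = 1, so 11101 is a Miller–Rabin witness and 16027 is composite.
The smallest witness among the given bases is 6228.

6228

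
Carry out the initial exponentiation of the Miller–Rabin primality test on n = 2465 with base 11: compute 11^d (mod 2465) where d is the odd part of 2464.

n − 1 = 2464 = 2^5 · 77, so s = 5 and d = 77.
Repeated squaring mod 2465: 11^1 ≡ 11, 11^2 ≡ 121, 11^4 ≡ 2316, 11^8 ≡ 16, 11^16 ≡ 256, 11^32 ≡ 1446, 11^64 ≡ 596.
77 = 64 + 8 + 4 + 1, so 11^77 ≡ 596·16·2316·11 ≡ 1061 (mod 2465).

1061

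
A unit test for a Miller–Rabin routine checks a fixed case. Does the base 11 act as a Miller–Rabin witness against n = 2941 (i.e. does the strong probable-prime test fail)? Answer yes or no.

yes

n − 1 = 2940 = 2^2 · 735, so s = 2 and d = 735.
Repeated squaring mod 2941: 11^1 ≡ 11, 11^2 ≡ 121, 11^4 ≡ 2877, 11^8 ≡ 1155, 11^16 ≡ 1752, 11^32 ≡ 2041, 11^64 ≡ 1225, 11^128 ≡ 715, 11^256 ≡ 2432, 11^512 ≡ 273.
735 = 512 + 128 + 64 + 16 + 8 + 4 + 2 + 1, so 11^735 ≡ 273·715·1225·1752·1155·2877·121·11 ≡ 1833 (mod 2941).
x_0 = 11^735 mod 2941 = 1833.
x_0 is neither 1 nor 2940, so continue squaring.
x_1 = 1833^2 mod 2941 = 1267.
Reached i = s−1 = 1 without hitting −1: 11 is a Miller–Rabin witness and 2941 is composite.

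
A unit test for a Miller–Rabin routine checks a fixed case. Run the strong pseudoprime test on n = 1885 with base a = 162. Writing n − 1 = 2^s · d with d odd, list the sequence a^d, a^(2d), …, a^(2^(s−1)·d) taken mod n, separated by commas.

n − 1 = 1884 = 2^2 · 471, so s = 2 and d = 471.
x_0 = 162^471 mod 1885 = 853.
x_1 = 853^2 mod 1885 = 1884.

853, 1884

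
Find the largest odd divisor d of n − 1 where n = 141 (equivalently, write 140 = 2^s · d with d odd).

35

Halving: 140 → 70 → 35; 35 is odd.
So 140 = 2^2 · 35.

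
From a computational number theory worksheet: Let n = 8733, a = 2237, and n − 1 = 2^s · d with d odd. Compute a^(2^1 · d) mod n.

n − 1 = 8732 = 2^2 · 2183, so s = 2 and d = 2183.
x_0 = 2237^2183 mod 8733 = 2819.
x_1 = 2819^2 mod 8733 = 8464.

8464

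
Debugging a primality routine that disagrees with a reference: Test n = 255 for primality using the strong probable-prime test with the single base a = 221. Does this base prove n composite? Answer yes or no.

yes

n − 1 = 254 = 2^1 · 127, so s = 1 and d = 127.
x_0 = 221^127 mod 255 = 221.
x_0 ∉ {1, 254} and s = 1, so 221 is a Miller–Rabin witness and 255 is composite.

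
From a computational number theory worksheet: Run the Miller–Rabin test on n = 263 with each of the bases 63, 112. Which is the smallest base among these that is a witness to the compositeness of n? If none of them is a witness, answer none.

none

n − 1 = 262 = 2^1 · 131, so s = 1 and d = 131.
Base 63: x_0 = 63^131 mod 263 = 262. x_0 = 262 ≡ −1, so 63 is not a witness.
Base 112: x_0 = 112^131 mod 263 = 262. x_0 = 262 ≡ −1, so 112 is not a witness.
No listed base is a witness for 263.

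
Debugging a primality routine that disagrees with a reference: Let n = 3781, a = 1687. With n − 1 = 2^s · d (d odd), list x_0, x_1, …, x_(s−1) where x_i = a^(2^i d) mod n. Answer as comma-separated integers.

2526, 2129

n − 1 = 3780 = 2^2 · 945, so s = 2 and d = 945.
x_0 = 1687^945 mod 3781 = 2526.
x_1 = 2526^2 mod 3781 = 2129.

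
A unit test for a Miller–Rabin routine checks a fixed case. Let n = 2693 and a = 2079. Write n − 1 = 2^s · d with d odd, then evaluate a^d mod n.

1

n − 1 = 2692 = 2^2 · 673, so s = 2 and d = 673.
2079^673 mod 2693 = 1.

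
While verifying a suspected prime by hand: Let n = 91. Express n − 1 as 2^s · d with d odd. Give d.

Halving: 90 → 45; 45 is odd.
So 90 = 2^1 · 45.

45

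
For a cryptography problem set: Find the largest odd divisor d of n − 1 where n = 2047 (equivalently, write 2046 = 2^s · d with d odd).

1023

Halving: 2046 → 1023; 1023 is odd.
So 2046 = 2^1 · 1023.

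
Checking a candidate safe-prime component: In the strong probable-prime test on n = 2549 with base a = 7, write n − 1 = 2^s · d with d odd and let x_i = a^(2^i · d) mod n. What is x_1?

1

n − 1 = 2548 = 2^2 · 637, so s = 2 and d = 637.
x_0 = 7^637 mod 2549 = 2548.
x_1 = 2548^2 mod 2549 = 1.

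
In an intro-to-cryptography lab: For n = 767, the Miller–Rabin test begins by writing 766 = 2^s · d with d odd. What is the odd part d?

383

Halving: 766 → 383; 383 is odd.
So 766 = 2^1 · 383.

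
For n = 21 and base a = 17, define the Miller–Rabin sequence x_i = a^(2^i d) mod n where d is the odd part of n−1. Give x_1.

4

n − 1 = 20 = 2^2 · 5, so s = 2 and d = 5.
Repeated squaring mod 21: 17^1 ≡ 17, 17^2 ≡ 16, 17^4 ≡ 4.
5 = 4 + 1, so 17^5 ≡ 4·17 ≡ 5 (mod 21).
x_0 = 5.
x_1 = 5^2 mod 21 = 4.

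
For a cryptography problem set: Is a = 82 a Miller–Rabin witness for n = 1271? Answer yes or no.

yes

n − 1 = 1270 = 2^1 · 635, so s = 1 and d = 635.
Repeated squaring mod 1271: 82^1 ≡ 82, 82^2 ≡ 369, 82^4 ≡ 164, 82^8 ≡ 205, 82^16 ≡ 82, 82^32 ≡ 369, 82^64 ≡ 164, 82^128 ≡ 205, 82^256 ≡ 82, 82^512 ≡ 369.
635 = 512 + 64 + 32 + 16 + 8 + 2 + 1, so 82^635 ≡ 369·164·369·82·205·369·82 ≡ 738 (mod 1271).
x_0 = 82^635 mod 1271 = 738.
x_0 ∉ {1, 1270} and s = 1, so 82 is a Miller–Rabin witness and 1271 is composite.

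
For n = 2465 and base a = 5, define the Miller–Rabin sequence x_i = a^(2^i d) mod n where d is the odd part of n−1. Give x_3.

900

n − 1 = 2464 = 2^5 · 77, so s = 5 and d = 77.
By repeated squaring, 5^77 ≡ 2145 (mod 2465).
x_0 = 2145.
x_1 = 2145^2 mod 2465 = 1335.
x_2 = 1335^2 mod 2465 = 30.
x_3 = 30^2 mod 2465 = 900.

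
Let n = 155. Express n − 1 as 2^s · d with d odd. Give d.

77

Halving: 154 → 77; 77 is odd.
So 154 = 2^1 · 77.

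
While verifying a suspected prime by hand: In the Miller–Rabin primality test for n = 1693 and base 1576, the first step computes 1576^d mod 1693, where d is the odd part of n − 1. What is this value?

n − 1 = 1692 = 2^2 · 423, so s = 2 and d = 423.
Repeated squaring mod 1693: 1576^1 ≡ 1576, 1576^2 ≡ 145, 1576^4 ≡ 709, 1576^8 ≡ 1553, 1576^16 ≡ 977, 1576^32 ≡ 1370, 1576^64 ≡ 1056, 1576^128 ≡ 1142, 1576^256 ≡ 554.
423 = 256 + 128 + 32 + 4 + 2 + 1, so 1576^423 ≡ 554·1142·1370·709·145·1576 ≡ 1692 (mod 1693).

1692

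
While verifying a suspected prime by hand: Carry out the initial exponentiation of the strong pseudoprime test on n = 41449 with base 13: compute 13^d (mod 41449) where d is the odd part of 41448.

20716

n − 1 = 41448 = 2^3 · 5181, so s = 3 and d = 5181.
Repeated squaring mod 41449: 13^1 ≡ 13, 13^2 ≡ 169, 13^4 ≡ 28561, 13^8 ≡ 14401, 13^16 ≡ 19454, 13^32 ≡ 28746, 13^64 ≡ 5252, 13^128 ≡ 19919, 13^256 ≡ 16733, 13^512 ≡ 5294, 13^1024 ≡ 6912, 13^2048 ≡ 26496, 13^4096 ≡ 16303.
5181 = 4096 + 1024 + 32 + 16 + 8 + 4 + 1, so 13^5181 ≡ 16303·6912·28746·19454·14401·28561·13 ≡ 20716 (mod 41449).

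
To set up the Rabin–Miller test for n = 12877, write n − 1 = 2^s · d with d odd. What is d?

Halving: 12876 → 6438 → 3219; 3219 is odd.
So 12876 = 2^2 · 3219.

3219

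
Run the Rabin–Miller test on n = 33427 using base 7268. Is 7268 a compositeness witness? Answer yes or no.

n − 1 = 33426 = 2^1 · 16713, so s = 1 and d = 16713.
x_0 = 7268^16713 mod 33427 = 1.
x_0 = 1, so 7268 is not a witness.

no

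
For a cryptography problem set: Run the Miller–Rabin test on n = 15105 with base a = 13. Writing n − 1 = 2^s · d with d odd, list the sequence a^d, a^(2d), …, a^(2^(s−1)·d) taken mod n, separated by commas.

6322, 14959, 6211, 13456, 301, 15076, 841, 12451

n − 1 = 15104 = 2^8 · 59, so s = 8 and d = 59.
x_0 = 13^59 mod 15105 = 6322.
x_1 = 6322^2 mod 15105 = 14959.
x_2 = 14959^2 mod 15105 = 6211.
x_3 = 6211^2 mod 15105 = 13456.
x_4 = 13456^2 mod 15105 = 301.
x_5 = 301^2 mod 15105 = 15076.
x_6 = 15076^2 mod 15105 = 841.
x_7 = 841^2 mod 15105 = 12451.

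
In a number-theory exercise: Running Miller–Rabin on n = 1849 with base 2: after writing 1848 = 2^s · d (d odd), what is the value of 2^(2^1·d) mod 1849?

n − 1 = 1848 = 2^3 · 231, so s = 3 and d = 231.
x_0 = 2^231 mod 1849 = 558.
x_1 = 558^2 mod 1849 = 732.

732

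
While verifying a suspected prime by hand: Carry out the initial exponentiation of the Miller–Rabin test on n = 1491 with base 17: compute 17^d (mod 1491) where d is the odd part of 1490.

n − 1 = 1490 = 2^1 · 745, so s = 1 and d = 745.
17^745 mod 1491 = 1277.

1277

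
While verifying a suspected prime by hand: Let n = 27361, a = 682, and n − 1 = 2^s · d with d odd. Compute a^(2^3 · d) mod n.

n − 1 = 27360 = 2^5 · 855, so s = 5 and d = 855.
Repeated squaring mod 27361: 682^1 ≡ 682, 682^2 ≡ 27348, 682^4 ≡ 169, 682^8 ≡ 1200, 682^16 ≡ 17228, 682^32 ≡ 19217, 682^64 ≡ 1672, 682^128 ≡ 4762, 682^256 ≡ 21736, 682^512 ≡ 11309.
855 = 512 + 256 + 64 + 16 + 4 + 2 + 1, so 682^855 ≡ 11309·21736·1672·17228·169·27348·682 ≡ 2982 (mod 27361).
x_0 = 2982.
x_1 = 2982^2 mod 27361 = 27360.
x_2 = 27360^2 mod 27361 = 1.
x_3 = 1^2 mod 27361 = 1.

1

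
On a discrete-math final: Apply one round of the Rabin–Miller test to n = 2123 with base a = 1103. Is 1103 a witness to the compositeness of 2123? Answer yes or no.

yes

n − 1 = 2122 = 2^1 · 1061, so s = 1 and d = 1061.
Repeated squaring mod 2123: 1103^1 ≡ 1103, 1103^2 ≡ 130, 1103^4 ≡ 2039, 1103^8 ≡ 687, 1103^16 ≡ 663, 1103^32 ≡ 108, 1103^64 ≡ 1049, 1103^128 ≡ 687, 1103^256 ≡ 663, 1103^512 ≡ 108, 1103^1024 ≡ 1049.
1061 = 1024 + 32 + 4 + 1, so 1103^1061 ≡ 1049·108·2039·1103 ≡ 1532 (mod 2123).
x_0 = 1103^1061 mod 2123 = 1532.
x_0 ∉ {1, 2122} and s = 1, so 1103 is a Miller–Rabin witness and 2123 is composite.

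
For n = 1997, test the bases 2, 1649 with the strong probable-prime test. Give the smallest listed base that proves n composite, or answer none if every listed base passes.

n − 1 = 1996 = 2^2 · 499, so s = 2 and d = 499.
Base 2: x_0 = 2^499 mod 1997 = 1585. x_0 is neither 1 nor 1996, so continue squaring. x_1 = 1585^2 mod 1997 = 1996. x_1 ≡ −1, so 2 is not a witness.
Base 1649: x_0 = 1649^499 mod 1997 = 1585. x_0 is neither 1 nor 1996, so continue squaring. x_1 = 1585^2 mod 1997 = 1996. x_1 ≡ −1, so 1649 is not a witness.
No listed base is a witness for 1997.

none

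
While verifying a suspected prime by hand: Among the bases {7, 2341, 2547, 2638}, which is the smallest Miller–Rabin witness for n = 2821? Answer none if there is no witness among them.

7

n − 1 = 2820 = 2^2 · 705, so s = 2 and d = 705.
Base 7: x_0 = 7^705 mod 2821 = 931. x_0 is neither 1 nor 2820, so continue squaring. x_1 = 931^2 mod 2821 = 714. Reached i = s−1 = 1 without hitting −1: 7 is a Miller–Rabin witness and 2821 is composite.
Base 2341: x_0 = 2341^705 mod 2821 = 1210. x_0 is neither 1 nor 2820, so continue squaring. x_1 = 1210^2 mod 2821 = 1. x_1 = 1 but x_0 ≠ ±1, a nontrivial square root of 1 — 2341 is a witness and 2821 is composite.
Base 2547: x_0 = 2547^705 mod 2821 = 2729. x_0 is neither 1 nor 2820, so continue squaring. x_1 = 2729^2 mod 2821 = 1. x_1 = 1 but x_0 ≠ ±1, a nontrivial square root of 1 — 2547 is a witness and 2821 is composite.
Base 2638: x_0 = 2638^705 mod 2821 = 2820. x_0 = 2820 ≡ −1, so 2638 is not a witness.
The smallest witness among the given bases is 7.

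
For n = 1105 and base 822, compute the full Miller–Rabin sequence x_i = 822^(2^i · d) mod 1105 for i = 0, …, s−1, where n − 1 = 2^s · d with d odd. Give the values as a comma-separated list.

92, 729, 1041, 781

n − 1 = 1104 = 2^4 · 69, so s = 4 and d = 69.
x_0 = 822^69 mod 1105 = 92.
x_1 = 92^2 mod 1105 = 729.
x_2 = 729^2 mod 1105 = 1041.
x_3 = 1041^2 mod 1105 = 781.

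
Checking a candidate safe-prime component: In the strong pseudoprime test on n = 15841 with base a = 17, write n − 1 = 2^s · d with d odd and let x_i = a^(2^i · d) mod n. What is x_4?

1

n − 1 = 15840 = 2^5 · 495, so s = 5 and d = 495.
x_0 = 17^495 mod 15841 = 10198.
x_1 = 10198^2 mod 15841 = 3039.
x_2 = 3039^2 mod 15841 = 218.
x_3 = 218^2 mod 15841 = 1.
x_4 = 1^2 mod 15841 = 1.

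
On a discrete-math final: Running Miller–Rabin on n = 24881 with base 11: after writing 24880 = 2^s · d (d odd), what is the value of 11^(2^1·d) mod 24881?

21217

n − 1 = 24880 = 2^4 · 1555, so s = 4 and d = 1555.
Repeated squaring mod 24881: 11^1 ≡ 11, 11^2 ≡ 121, 11^4 ≡ 14641, 11^8 ≡ 9066, 11^16 ≡ 10413, 11^32 ≡ 24052, 11^64 ≡ 15454, 11^128 ≡ 18278, 11^256 ≡ 8097, 11^512 ≡ 24855, 11^1024 ≡ 676.
1555 = 1024 + 512 + 16 + 2 + 1, so 11^1555 ≡ 676·24855·10413·121·11 ≡ 12121 (mod 24881).
x_0 = 12121.
x_1 = 12121^2 mod 24881 = 21217.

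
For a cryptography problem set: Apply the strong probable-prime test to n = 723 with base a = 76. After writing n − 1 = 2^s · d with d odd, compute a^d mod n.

406

n − 1 = 722 = 2^1 · 361, so s = 1 and d = 361.
76^361 mod 723 = 406.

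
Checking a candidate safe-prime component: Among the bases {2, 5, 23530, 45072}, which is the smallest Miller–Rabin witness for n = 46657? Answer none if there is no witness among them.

2

n − 1 = 46656 = 2^6 · 729, so s = 6 and d = 729.
Base 2: x_0 = 2^729 mod 46657 = 512. x_0 is neither 1 nor 46656, so continue squaring. x_1 = 512^2 mod 46657 = 28859. x_2 = 28859^2 mod 46657 = 14431. x_3 = 14431^2 mod 46657 = 23570. x_4 = 23570^2 mod 46657 = 1. x_4 = 1 but x_3 ≠ ±1, a nontrivial square root of 1 — 2 is a witness and 46657 is composite.
Base 5: x_0 = 5^729 mod 46657 = 746. x_0 is neither 1 nor 46656, so continue squaring. x_1 = 746^2 mod 46657 = 43289. x_2 = 43289^2 mod 46657 = 5773. x_3 = 5773^2 mod 46657 = 14431. x_4 = 14431^2 mod 46657 = 23570. x_5 = 23570^2 mod 46657 = 1. x_5 = 1 but x_4 ≠ ±1, a nontrivial square root of 1 — 5 is a witness and 46657 is composite.
Base 23530: x_0 = 23530^729 mod 46657 = 42926. x_0 is neither 1 nor 46656, so continue squaring. x_1 = 42926^2 mod 46657 = 16575. x_2 = 16575^2 mod 46657 = 14209. x_3 = 14209^2 mod 46657 = 10842. x_4 = 10842^2 mod 46657 = 19981. x_5 = 19981^2 mod 46657 = 43069. Reached i = s−1 = 5 without hitting −1: 23530 is a Miller–Rabin witness and 46657 is composite.
Base 45072: x_0 = 45072^729 mod 46657 = 45072. x_0 is neither 1 nor 46656, so continue squaring. x_1 = 45072^2 mod 46657 = 39404. x_2 = 39404^2 mod 46657 = 23570. x_3 = 23570^2 mod 46657 = 1. x_3 = 1 but x_2 ≠ ±1, a nontrivial square root of 1 — 45072 is a witness and 46657 is composite.
The smallest witness among the given bases is 2.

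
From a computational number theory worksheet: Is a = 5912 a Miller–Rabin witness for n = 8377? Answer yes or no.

no

n − 1 = 8376 = 2^3 · 1047, so s = 3 and d = 1047.
Repeated squaring mod 8377: 5912^1 ≡ 5912, 5912^2 ≡ 2900, 5912^4 ≡ 7869, 5912^8 ≡ 6754, 5912^16 ≡ 3751, 5912^32 ≡ 5018, 5912^64 ≡ 7439, 5912^128 ≡ 259, 5912^256 ≡ 65, 5912^512 ≡ 4225, 5912^1024 ≡ 7615.
1047 = 1024 + 16 + 4 + 2 + 1, so 5912^1047 ≡ 7615·3751·7869·2900·5912 ≡ 8087 (mod 8377).
x_0 = 5912^1047 mod 8377 = 8087.
x_0 is neither 1 nor 8376, so continue squaring.
x_1 = 8087^2 mod 8377 = 330.
x_2 = 330^2 mod 8377 = 8376.
x_2 ≡ −1, so 5912 is not a witness.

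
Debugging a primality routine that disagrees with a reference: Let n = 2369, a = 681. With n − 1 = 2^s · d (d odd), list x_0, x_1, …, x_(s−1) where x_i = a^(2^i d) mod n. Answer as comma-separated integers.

1121, 1071, 445, 1398, 2348, 441

n − 1 = 2368 = 2^6 · 37, so s = 6 and d = 37.
x_0 = 681^37 mod 2369 = 1121.
x_1 = 1121^2 mod 2369 = 1071.
x_2 = 1071^2 mod 2369 = 445.
x_3 = 445^2 mod 2369 = 1398.
x_4 = 1398^2 mod 2369 = 2348.
x_5 = 2348^2 mod 2369 = 441.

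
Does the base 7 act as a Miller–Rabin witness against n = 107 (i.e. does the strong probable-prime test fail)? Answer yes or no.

no

n − 1 = 106 = 2^1 · 53, so s = 1 and d = 53.
x_0 = 7^53 mod 107 = 106.
x_0 = 106 ≡ −1, so 7 is not a witness.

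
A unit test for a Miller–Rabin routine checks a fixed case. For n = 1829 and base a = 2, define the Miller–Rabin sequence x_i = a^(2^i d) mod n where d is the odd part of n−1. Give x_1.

1039

n − 1 = 1828 = 2^2 · 457, so s = 2 and d = 457.
x_0 = 2^457 mod 1829 = 655.
x_1 = 655^2 mod 1829 = 1039.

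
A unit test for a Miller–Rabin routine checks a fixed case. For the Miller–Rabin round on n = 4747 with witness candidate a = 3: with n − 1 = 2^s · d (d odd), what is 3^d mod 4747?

n − 1 = 4746 = 2^1 · 2373, so s = 1 and d = 2373.
Repeated squaring mod 4747: 3^1 ≡ 3, 3^2 ≡ 9, 3^4 ≡ 81, 3^8 ≡ 1814, 3^16 ≡ 925, 3^32 ≡ 1165, 3^64 ≡ 4330, 3^128 ≡ 2997, 3^256 ≡ 685, 3^512 ≡ 4019, 3^1024 ≡ 3067, 3^2048 ≡ 2682.
2373 = 2048 + 256 + 64 + 4 + 1, so 3^2373 ≡ 2682·685·4330·81·3 ≡ 4499 (mod 4747).

4499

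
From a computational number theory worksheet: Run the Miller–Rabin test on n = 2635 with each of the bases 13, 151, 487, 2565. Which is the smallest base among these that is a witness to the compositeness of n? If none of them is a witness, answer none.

n − 1 = 2634 = 2^1 · 1317, so s = 1 and d = 1317.
Base 13: x_0 = 13^1317 mod 2635 = 1883. x_0 ∉ {1, 2634} and s = 1, so 13 is a Miller–Rabin witness and 2635 is composite.
Base 151: x_0 = 151^1317 mod 2635 = 1906. x_0 ∉ {1, 2634} and s = 1, so 151 is a Miller–Rabin witness and 2635 is composite.
Base 487: x_0 = 487^1317 mod 2635 = 1982. x_0 ∉ {1, 2634} and s = 1, so 487 is a Miller–Rabin witness and 2635 is composite.
Base 2565: x_0 = 2565^1317 mod 2635 = 835. x_0 ∉ {1, 2634} and s = 1, so 2565 is a Miller–Rabin witness and 2635 is composite.
The smallest witness among the given bases is 13.

13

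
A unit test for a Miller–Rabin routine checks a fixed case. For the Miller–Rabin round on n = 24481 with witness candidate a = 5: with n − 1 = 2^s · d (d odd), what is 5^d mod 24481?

n − 1 = 24480 = 2^5 · 765, so s = 5 and d = 765.
Repeated squaring mod 24481: 5^1 ≡ 5, 5^2 ≡ 25, 5^4 ≡ 625, 5^8 ≡ 23410, 5^16 ≡ 20915, 5^32 ≡ 10717, 5^64 ≡ 13718, 5^128 ≡ 22558, 5^256 ≡ 1298, 5^512 ≡ 20096.
765 = 512 + 128 + 64 + 32 + 16 + 8 + 4 + 1, so 5^765 ≡ 20096·22558·13718·10717·20915·23410·625·5 ≡ 19096 (mod 24481).

19096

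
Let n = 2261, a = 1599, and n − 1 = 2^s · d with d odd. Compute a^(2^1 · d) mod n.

n − 1 = 2260 = 2^2 · 565, so s = 2 and d = 565.
x_0 = 1599^565 mod 2261 = 1123.
x_1 = 1123^2 mod 2261 = 1752.

1752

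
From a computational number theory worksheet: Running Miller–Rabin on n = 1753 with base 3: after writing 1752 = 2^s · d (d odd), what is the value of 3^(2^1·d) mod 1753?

1752

n − 1 = 1752 = 2^3 · 219, so s = 3 and d = 219.
Repeated squaring mod 1753: 3^1 ≡ 3, 3^2 ≡ 9, 3^4 ≡ 81, 3^8 ≡ 1302, 3^16 ≡ 53, 3^32 ≡ 1056, 3^64 ≡ 228, 3^128 ≡ 1147.
219 = 128 + 64 + 16 + 8 + 2 + 1, so 3^219 ≡ 1147·228·53·1302·9·3 ≡ 1040 (mod 1753).
x_0 = 1040.
x_1 = 1040^2 mod 1753 = 1752.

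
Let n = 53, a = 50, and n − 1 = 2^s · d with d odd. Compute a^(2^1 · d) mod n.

52

n − 1 = 52 = 2^2 · 13, so s = 2 and d = 13.
Repeated squaring mod 53: 50^1 ≡ 50, 50^2 ≡ 9, 50^4 ≡ 28, 50^8 ≡ 42.
13 = 8 + 4 + 1, so 50^13 ≡ 42·28·50 ≡ 23 (mod 53).
x_0 = 23.
x_1 = 23^2 mod 53 = 52.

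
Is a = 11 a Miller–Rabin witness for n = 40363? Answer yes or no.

yes

n − 1 = 40362 = 2^1 · 20181, so s = 1 and d = 20181.
Repeated squaring mod 40363: 11^1 ≡ 11, 11^2 ≡ 121, 11^4 ≡ 14641, 11^8 ≡ 31351, 11^16 ≡ 5788, 11^32 ≡ 40017, 11^64 ≡ 38990, 11^128 ≡ 28431, 11^256 ≡ 12323, 11^512 ≡ 10723, 11^1024 ≡ 28905, 11^2048 ≡ 25288, 11^4096 ≡ 11935, 11^8192 ≡ 3198, 11^16384 ≡ 15365.
20181 = 16384 + 2048 + 1024 + 512 + 128 + 64 + 16 + 4 + 1, so 11^20181 ≡ 15365·25288·28905·10723·28431·38990·5788·14641·11 ≡ 16446 (mod 40363).
x_0 = 11^20181 mod 40363 = 16446.
x_0 ∉ {1, 40362} and s = 1, so 11 is a Miller–Rabin witness and 40363 is composite.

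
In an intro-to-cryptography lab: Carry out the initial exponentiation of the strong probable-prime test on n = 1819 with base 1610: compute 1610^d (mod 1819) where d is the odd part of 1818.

1102

n − 1 = 1818 = 2^1 · 909, so s = 1 and d = 909.
1610^909 mod 1819 = 1102.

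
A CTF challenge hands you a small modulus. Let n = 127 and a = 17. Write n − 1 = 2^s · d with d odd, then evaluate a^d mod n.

1

n − 1 = 126 = 2^1 · 63, so s = 1 and d = 63.
Repeated squaring mod 127: 17^1 ≡ 17, 17^2 ≡ 35, 17^4 ≡ 82, 17^8 ≡ 120, 17^16 ≡ 49, 17^32 ≡ 115.
63 = 32 + 16 + 8 + 4 + 2 + 1, so 17^63 ≡ 115·49·120·82·35·17 ≡ 1 (mod 127).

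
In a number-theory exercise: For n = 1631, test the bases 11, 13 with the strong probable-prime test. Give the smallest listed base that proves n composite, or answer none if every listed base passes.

n − 1 = 1630 = 2^1 · 815, so s = 1 and d = 815.
Base 11: x_0 = 11^815 mod 1631 = 1465. x_0 ∉ {1, 1630} and s = 1, so 11 is a Miller–Rabin witness and 1631 is composite.
Base 13: x_0 = 13^815 mod 1631 = 566. x_0 ∉ {1, 1630} and s = 1, so 13 is a Miller–Rabin witness and 1631 is composite.
The smallest witness among the given bases is 11.

11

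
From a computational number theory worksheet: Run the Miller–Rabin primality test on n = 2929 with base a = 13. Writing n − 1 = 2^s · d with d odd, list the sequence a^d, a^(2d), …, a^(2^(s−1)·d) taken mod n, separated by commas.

n − 1 = 2928 = 2^4 · 183, so s = 4 and d = 183.
x_0 = 13^183 mod 2929 = 1637.
x_1 = 1637^2 mod 2929 = 2663.
x_2 = 2663^2 mod 2929 = 460.
x_3 = 460^2 mod 2929 = 712.

1637, 2663, 460, 712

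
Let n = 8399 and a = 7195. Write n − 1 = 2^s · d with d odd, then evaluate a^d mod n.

n − 1 = 8398 = 2^1 · 4199, so s = 1 and d = 4199.
Repeated squaring mod 8399: 7195^1 ≡ 7195, 7195^2 ≡ 4988, 7195^4 ≡ 2306, 7195^8 ≡ 1069, 7195^16 ≡ 497, 7195^32 ≡ 3438, 7195^64 ≡ 2451, 7195^128 ≡ 2116, 7195^256 ≡ 789, 7195^512 ≡ 995, 7195^1024 ≡ 7342, 7195^2048 ≡ 182, 7195^4096 ≡ 7927.
4199 = 4096 + 64 + 32 + 4 + 2 + 1, so 7195^4199 ≡ 7927·2451·3438·2306·4988·7195 ≡ 6160 (mod 8399).

6160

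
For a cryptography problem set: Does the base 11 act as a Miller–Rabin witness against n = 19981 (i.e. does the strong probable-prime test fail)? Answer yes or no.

n − 1 = 19980 = 2^2 · 4995, so s = 2 and d = 4995.
x_0 = 11^4995 mod 19981 = 17178.
x_0 is neither 1 nor 19980, so continue squaring.
x_1 = 17178^2 mod 19981 = 4276.
Reached i = s−1 = 1 without hitting −1: 11 is a Miller–Rabin witness and 19981 is composite.

yes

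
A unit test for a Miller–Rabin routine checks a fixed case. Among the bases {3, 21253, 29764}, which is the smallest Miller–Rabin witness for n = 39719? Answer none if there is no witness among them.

none

n − 1 = 39718 = 2^1 · 19859, so s = 1 and d = 19859.
Base 3: x_0 = 3^19859 mod 39719 = 1. x_0 = 1, so 3 is not a witness.
Base 21253: x_0 = 21253^19859 mod 39719 = 39718. x_0 = 39718 ≡ −1, so 21253 is not a witness.
Base 29764: x_0 = 29764^19859 mod 39719 = 1. x_0 = 1, so 29764 is not a witness.
No listed base is a witness for 39719.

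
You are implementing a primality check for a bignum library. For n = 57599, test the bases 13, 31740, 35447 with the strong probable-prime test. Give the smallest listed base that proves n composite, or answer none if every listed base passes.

13

n − 1 = 57598 = 2^1 · 28799, so s = 1 and d = 28799.
Base 13: x_0 = 13^28799 mod 57599 = 5988. x_0 ∉ {1, 57598} and s = 1, so 13 is a Miller–Rabin witness and 57599 is composite.
Base 31740: x_0 = 31740^28799 mod 57599 = 3538. x_0 ∉ {1, 57598} and s = 1, so 31740 is a Miller–Rabin witness and 57599 is composite.
Base 35447: x_0 = 35447^28799 mod 57599 = 39271. x_0 ∉ {1, 57598} and s = 1, so 35447 is a Miller–Rabin witness and 57599 is composite.
The smallest witness among the given bases is 13.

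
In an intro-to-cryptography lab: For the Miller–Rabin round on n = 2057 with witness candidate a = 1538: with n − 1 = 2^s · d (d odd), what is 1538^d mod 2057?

n − 1 = 2056 = 2^3 · 257, so s = 3 and d = 257.
Repeated squaring mod 2057: 1538^1 ≡ 1538, 1538^2 ≡ 1951, 1538^4 ≡ 951, 1538^8 ≡ 1378, 1538^16 ≡ 273, 1538^32 ≡ 477, 1538^64 ≡ 1259, 1538^128 ≡ 1191, 1538^256 ≡ 1208.
257 = 256 + 1, so 1538^257 ≡ 1208·1538 ≡ 433 (mod 2057).

433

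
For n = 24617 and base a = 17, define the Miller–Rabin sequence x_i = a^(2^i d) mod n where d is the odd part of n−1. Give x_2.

8389

n − 1 = 24616 = 2^3 · 3077, so s = 3 and d = 3077.
x_0 = 17^3077 mod 24617 = 9419.
x_1 = 9419^2 mod 24617 = 22510.
x_2 = 22510^2 mod 24617 = 8389.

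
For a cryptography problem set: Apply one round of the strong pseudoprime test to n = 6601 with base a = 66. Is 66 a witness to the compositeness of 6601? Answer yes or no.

no

n − 1 = 6600 = 2^3 · 825, so s = 3 and d = 825.
x_0 = 66^825 mod 6601 = 6600.
x_0 = 6600 ≡ −1, so 66 is not a witness.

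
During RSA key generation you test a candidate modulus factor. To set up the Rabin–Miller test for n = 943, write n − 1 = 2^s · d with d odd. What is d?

471

Halving: 942 → 471; 471 is odd.
So 942 = 2^1 · 471.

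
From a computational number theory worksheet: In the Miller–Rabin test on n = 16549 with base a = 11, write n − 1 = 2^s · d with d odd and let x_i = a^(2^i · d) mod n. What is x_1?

6993

n − 1 = 16548 = 2^2 · 4137, so s = 2 and d = 4137.
Repeated squaring mod 16549: 11^1 ≡ 11, 11^2 ≡ 121, 11^4 ≡ 14641, 11^8 ≡ 16233, 11^16 ≡ 562, 11^32 ≡ 1413, 11^64 ≡ 10689, 11^128 ≡ 425, 11^256 ≡ 15135, 11^512 ≡ 13516, 11^1024 ≡ 14394, 11^2048 ≡ 10305, 11^4096 ≡ 14641.
4137 = 4096 + 32 + 8 + 1, so 11^4137 ≡ 14641·1413·16233·11 ≡ 8380 (mod 16549).
x_0 = 8380.
x_1 = 8380^2 mod 16549 = 6993.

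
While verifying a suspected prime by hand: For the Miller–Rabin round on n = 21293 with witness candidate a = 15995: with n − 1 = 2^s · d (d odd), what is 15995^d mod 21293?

2929

n − 1 = 21292 = 2^2 · 5323, so s = 2 and d = 5323.
15995^5323 mod 21293 = 2929.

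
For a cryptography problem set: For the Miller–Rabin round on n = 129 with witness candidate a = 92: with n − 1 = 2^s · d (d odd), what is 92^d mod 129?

n − 1 = 128 = 2^7 · 1, so s = 7 and d = 1.
92^1 mod 129 = 92.

92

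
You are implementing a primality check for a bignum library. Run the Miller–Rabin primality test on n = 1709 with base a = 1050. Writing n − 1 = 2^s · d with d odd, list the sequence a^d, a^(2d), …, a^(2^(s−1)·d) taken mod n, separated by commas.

1708, 1

n − 1 = 1708 = 2^2 · 427, so s = 2 and d = 427.
x_0 = 1050^427 mod 1709 = 1708.
x_1 = 1708^2 mod 1709 = 1.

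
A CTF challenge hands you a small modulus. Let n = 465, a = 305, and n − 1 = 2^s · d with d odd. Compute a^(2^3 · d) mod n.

160

n − 1 = 464 = 2^4 · 29, so s = 4 and d = 29.
x_0 = 305^29 mod 465 = 440.
x_1 = 440^2 mod 465 = 160.
x_2 = 160^2 mod 465 = 25.
x_3 = 25^2 mod 465 = 160.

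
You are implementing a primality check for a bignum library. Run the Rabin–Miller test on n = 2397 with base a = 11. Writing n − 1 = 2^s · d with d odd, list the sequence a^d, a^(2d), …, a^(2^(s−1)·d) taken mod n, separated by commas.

n − 1 = 2396 = 2^2 · 599, so s = 2 and d = 599.
x_0 = 11^599 mod 2397 = 1703.
x_1 = 1703^2 mod 2397 = 2236.

1703, 2236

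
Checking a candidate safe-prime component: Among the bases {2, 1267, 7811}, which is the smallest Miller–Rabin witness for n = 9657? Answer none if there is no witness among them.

n − 1 = 9656 = 2^3 · 1207, so s = 3 and d = 1207.
Base 2: x_0 = 2^1207 mod 9657 = 5141. x_0 is neither 1 nor 9656, so continue squaring. x_1 = 5141^2 mod 9657 = 8329. x_2 = 8329^2 mod 9657 = 6010. Reached i = s−1 = 2 without hitting −1: 2 is a Miller–Rabin witness and 9657 is composite.
Base 1267: x_0 = 1267^1207 mod 9657 = 7594. x_0 is neither 1 nor 9656, so continue squaring. x_1 = 7594^2 mod 9657 = 6889. x_2 = 6889^2 mod 9657 = 3823. Reached i = s−1 = 2 without hitting −1: 1267 is a Miller–Rabin witness and 9657 is composite.
Base 7811: x_0 = 7811^1207 mod 9657 = 5147. x_0 is neither 1 nor 9656, so continue squaring. x_1 = 5147^2 mod 9657 = 2458. x_2 = 2458^2 mod 9657 = 6139. Reached i = s−1 = 2 without hitting −1: 7811 is a Miller–Rabin witness and 9657 is composite.
The smallest witness among the given bases is 2.

2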